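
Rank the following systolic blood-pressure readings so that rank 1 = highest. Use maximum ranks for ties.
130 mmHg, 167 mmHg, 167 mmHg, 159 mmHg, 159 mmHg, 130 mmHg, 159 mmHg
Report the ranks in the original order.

Sorted (descending): 167, 167, 159, 159, 159, 130, 130
The 2 values of 167 occupy positions 1–2 → each gets rank 2.
The 3 values of 159 occupy positions 3–5 → each gets rank 5.
The 2 values of 130 occupy positions 6–7 → each gets rank 7.

7, 2, 2, 5, 5, 7, 5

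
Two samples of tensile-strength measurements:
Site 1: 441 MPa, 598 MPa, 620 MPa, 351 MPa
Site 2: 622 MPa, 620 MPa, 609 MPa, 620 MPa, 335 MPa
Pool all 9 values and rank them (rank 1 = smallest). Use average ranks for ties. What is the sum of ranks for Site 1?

16

Sorted (ascending): 335, 351, 441, 598, 609, 620, 620, 620, 622
The 3 values of 620 occupy positions 6–8 → average rank 7.
Site 1 values → pooled ranks: 441→3, 598→4, 620→7, 351→2
Rank sum = 3 + 4 + 7 + 2 = 16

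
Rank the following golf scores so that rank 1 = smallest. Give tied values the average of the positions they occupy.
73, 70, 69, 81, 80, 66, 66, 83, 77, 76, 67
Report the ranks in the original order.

Sorted (ascending): 66, 66, 67, 69, 70, 73, 76, 77, 80, 81, 83
The 2 values of 66 occupy positions 1–2 → average rank (1+2)/2 = 1.5.

6, 5, 4, 10, 9, 1.5, 1.5, 11, 8, 7, 3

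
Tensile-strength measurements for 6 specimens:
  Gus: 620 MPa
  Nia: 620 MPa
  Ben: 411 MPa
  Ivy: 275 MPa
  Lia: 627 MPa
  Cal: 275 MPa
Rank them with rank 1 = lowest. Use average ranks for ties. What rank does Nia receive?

4.5

Sorted (ascending): 275, 275, 411, 620, 620, 627
The 2 values of 275 occupy positions 1–2 → average rank (1+2)/2 = 1.5.
The 2 values of 620 occupy positions 4–5 → average rank (4+5)/2 = 4.5.
Nia has value 620 MPa → rank 4.5.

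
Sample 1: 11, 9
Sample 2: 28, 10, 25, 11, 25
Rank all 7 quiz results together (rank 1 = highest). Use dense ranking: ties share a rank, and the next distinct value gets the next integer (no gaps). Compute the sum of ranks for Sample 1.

Sorted (descending): 28, 25, 25, 11, 11, 10, 9
The 2 values of 25 share dense rank 2.
The 2 values of 11 share dense rank 3.
Remaining distinct values take the next consecutive integers.
Sample 1 values → pooled ranks: 11→3, 9→5
Rank sum = 3 + 5 = 8

8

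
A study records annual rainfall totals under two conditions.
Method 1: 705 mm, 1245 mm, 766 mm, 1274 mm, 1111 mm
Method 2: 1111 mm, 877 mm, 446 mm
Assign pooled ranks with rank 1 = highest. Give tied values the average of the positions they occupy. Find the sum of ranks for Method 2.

Sorted (descending): 1274, 1245, 1111, 1111, 877, 766, 705, 446
The 2 values of 1111 occupy positions 3–4 → average rank (3+4)/2 = 3.5.
Method 2 values → pooled ranks: 1111→3.5, 877→5, 446→8
Rank sum = 3.5 + 5 + 8 = 16.5

16.5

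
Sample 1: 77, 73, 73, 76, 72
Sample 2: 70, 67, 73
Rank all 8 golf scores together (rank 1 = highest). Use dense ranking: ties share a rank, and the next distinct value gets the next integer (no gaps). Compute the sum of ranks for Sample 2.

14

Sorted (descending): 77, 76, 73, 73, 73, 72, 70, 67
The 3 values of 73 share dense rank 3.
Remaining distinct values take the next consecutive integers.
Sample 2 values → pooled ranks: 70→5, 67→6, 73→3
Rank sum = 5 + 6 + 3 = 14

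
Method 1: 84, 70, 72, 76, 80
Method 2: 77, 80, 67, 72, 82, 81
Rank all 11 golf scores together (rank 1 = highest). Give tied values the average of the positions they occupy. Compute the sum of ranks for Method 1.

31

Sorted (descending): 84, 82, 81, 80, 80, 77, 76, 72, 72, 70, 67
The 2 values of 80 occupy positions 4–5 → average rank (4+5)/2 = 4.5.
The 2 values of 72 occupy positions 8–9 → average rank (8+9)/2 = 8.5.
Method 1 values → pooled ranks: 84→1, 70→10, 72→8.5, 76→7, 80→4.5
Rank sum = 1 + 10 + 8.5 + 7 + 4.5 = 31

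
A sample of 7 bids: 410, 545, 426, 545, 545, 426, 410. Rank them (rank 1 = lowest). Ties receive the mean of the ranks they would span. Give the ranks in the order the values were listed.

Sorted (ascending): 410, 410, 426, 426, 545, 545, 545
The 2 values of 410 occupy positions 1–2 → average rank (1+2)/2 = 1.5.
The 2 values of 426 occupy positions 3–4 → average rank (3+4)/2 = 3.5.
The 3 values of 545 occupy positions 5–7 → average rank 6.

1.5, 6, 3.5, 6, 6, 3.5, 1.5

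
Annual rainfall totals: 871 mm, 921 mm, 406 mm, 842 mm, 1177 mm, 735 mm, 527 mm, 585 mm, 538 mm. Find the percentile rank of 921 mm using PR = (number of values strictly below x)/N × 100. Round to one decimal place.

N = 9.
Strictly below 921: 7. Equal to 921: 1.
PR = 7/9 × 100 = 77.8

77.8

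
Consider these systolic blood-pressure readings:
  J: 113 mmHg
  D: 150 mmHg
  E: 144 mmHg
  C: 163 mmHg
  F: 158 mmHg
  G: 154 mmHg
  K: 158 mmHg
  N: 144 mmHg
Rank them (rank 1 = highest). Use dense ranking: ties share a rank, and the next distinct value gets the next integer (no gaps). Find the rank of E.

Sorted (descending): 163, 158, 158, 154, 150, 144, 144, 113
The 2 values of 158 share dense rank 2.
The 2 values of 144 share dense rank 5.
Remaining distinct values take the next consecutive integers.
E has value 144 mmHg → rank 5.

5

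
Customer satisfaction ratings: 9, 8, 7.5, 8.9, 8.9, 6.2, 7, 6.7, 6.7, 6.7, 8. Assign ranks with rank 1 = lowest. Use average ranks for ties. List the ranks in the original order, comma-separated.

Sorted (ascending): 6.2, 6.7, 6.7, 6.7, 7, 7.5, 8, 8, 8.9, 8.9, 9
The 3 values of 6.7 occupy positions 2–4 → average rank 3.
The 2 values of 8 occupy positions 7–8 → average rank (7+8)/2 = 7.5.
The 2 values of 8.9 occupy positions 9–10 → average rank (9+10)/2 = 9.5.

11, 7.5, 6, 9.5, 9.5, 1, 5, 3, 3, 3, 7.5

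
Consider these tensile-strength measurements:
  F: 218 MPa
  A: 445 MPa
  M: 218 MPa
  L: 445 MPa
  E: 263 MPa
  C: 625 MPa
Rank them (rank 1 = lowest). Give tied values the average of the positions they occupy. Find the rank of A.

Sorted (ascending): 218, 218, 263, 445, 445, 625
The 2 values of 218 occupy positions 1–2 → average rank (1+2)/2 = 1.5.
The 2 values of 445 occupy positions 4–5 → average rank (4+5)/2 = 4.5.
A has value 445 MPa → rank 4.5.

4.5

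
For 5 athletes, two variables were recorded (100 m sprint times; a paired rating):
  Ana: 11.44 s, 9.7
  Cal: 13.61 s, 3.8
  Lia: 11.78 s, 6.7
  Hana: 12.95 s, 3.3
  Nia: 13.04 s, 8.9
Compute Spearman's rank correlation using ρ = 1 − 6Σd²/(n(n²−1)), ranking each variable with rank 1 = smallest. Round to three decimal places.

Ranks of variable 1: 1, 5, 2, 3, 4
Ranks of variable 2: 5, 2, 3, 1, 4
d = r₁ − r₂: -4, 3, -1, 2, 0
d²: 16, 9, 1, 4, 0; Σd² = 30
ρ = 1 − 6·30/(5·24) = 1 − 180/120 = -0.500

-0.500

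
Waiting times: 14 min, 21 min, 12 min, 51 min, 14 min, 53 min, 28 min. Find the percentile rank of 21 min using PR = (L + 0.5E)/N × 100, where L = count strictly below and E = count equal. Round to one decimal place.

N = 7.
Strictly below 21: 3. Equal to 21: 1.
PR = (3 + 0.5·1)/7 × 100 = 50.0

50.0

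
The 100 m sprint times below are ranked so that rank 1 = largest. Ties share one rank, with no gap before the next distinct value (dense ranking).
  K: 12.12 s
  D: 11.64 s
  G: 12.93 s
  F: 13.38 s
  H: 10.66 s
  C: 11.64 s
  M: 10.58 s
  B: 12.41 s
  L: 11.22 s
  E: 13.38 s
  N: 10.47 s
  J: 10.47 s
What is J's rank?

9

Sorted (descending): 13.38, 13.38, 12.93, 12.41, 12.12, 11.64, 11.64, 11.22, 10.66, 10.58, 10.47, 10.47
The 2 values of 13.38 share dense rank 1.
The 2 values of 11.64 share dense rank 5.
The 2 values of 10.47 share dense rank 9.
Remaining distinct values take the next consecutive integers.
J has value 10.47 s → rank 9.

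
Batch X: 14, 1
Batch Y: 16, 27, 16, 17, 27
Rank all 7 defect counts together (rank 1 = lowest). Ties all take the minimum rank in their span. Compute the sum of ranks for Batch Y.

Sorted (ascending): 1, 14, 16, 16, 17, 27, 27
The 2 values of 16 occupy positions 3–4 → each gets rank 3.
The 2 values of 27 occupy positions 6–7 → each gets rank 6.
Batch Y values → pooled ranks: 16→3, 27→6, 16→3, 17→5, 27→6
Rank sum = 3 + 6 + 3 + 5 + 6 = 23

23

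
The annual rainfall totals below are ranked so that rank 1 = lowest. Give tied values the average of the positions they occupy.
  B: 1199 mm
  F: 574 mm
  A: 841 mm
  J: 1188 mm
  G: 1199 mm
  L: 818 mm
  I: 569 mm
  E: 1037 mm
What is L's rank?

Sorted (ascending): 569, 574, 818, 841, 1037, 1188, 1199, 1199
The 2 values of 1199 occupy positions 7–8 → average rank (7+8)/2 = 7.5.
L has value 818 mm → rank 3.

3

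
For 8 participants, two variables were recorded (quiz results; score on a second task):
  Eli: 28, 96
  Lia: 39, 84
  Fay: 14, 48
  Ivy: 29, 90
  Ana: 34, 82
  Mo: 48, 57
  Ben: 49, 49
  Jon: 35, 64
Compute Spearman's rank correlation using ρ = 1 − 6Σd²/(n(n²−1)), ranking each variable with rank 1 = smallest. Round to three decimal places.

Ranks of variable 1: 2, 6, 1, 3, 4, 7, 8, 5
Ranks of variable 2: 8, 6, 1, 7, 5, 3, 2, 4
d = r₁ − r₂: -6, 0, 0, -4, -1, 4, 6, 1
d²: 36, 0, 0, 16, 1, 16, 36, 1; Σd² = 106
ρ = 1 − 6·106/(8·63) = 1 − 636/504 = -0.262

-0.262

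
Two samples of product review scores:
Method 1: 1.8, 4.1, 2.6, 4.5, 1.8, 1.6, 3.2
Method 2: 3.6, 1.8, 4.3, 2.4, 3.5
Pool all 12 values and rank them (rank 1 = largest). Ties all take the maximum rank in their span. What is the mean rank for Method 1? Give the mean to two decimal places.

7.29

Sorted (descending): 4.5, 4.3, 4.1, 3.6, 3.5, 3.2, 2.6, 2.4, 1.8, 1.8, 1.8, 1.6
The 3 values of 1.8 occupy positions 9–11 → each gets rank 11.
Method 1 values → pooled ranks: 1.8→11, 4.1→3, 2.6→7, 4.5→1, 1.8→11, 1.6→12, 3.2→6
Mean rank = (11 + 3 + 7 + 1 + 11 + 12 + 6) / 7 = 7.29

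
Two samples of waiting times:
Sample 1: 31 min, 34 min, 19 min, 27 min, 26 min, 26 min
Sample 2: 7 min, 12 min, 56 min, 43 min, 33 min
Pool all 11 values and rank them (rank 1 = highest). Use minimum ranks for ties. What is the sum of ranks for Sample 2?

Sorted (descending): 56, 43, 34, 33, 31, 27, 26, 26, 19, 12, 7
The 2 values of 26 occupy positions 7–8 → each gets rank 7.
Sample 2 values → pooled ranks: 7→11, 12→10, 56→1, 43→2, 33→4
Rank sum = 11 + 10 + 1 + 2 + 4 = 28

28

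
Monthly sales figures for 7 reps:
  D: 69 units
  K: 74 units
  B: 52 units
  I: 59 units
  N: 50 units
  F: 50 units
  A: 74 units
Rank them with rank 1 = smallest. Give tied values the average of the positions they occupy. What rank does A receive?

6.5

Sorted (ascending): 50, 50, 52, 59, 69, 74, 74
The 2 values of 50 occupy positions 1–2 → average rank (1+2)/2 = 1.5.
The 2 values of 74 occupy positions 6–7 → average rank (6+7)/2 = 6.5.
A has value 74 units → rank 6.5.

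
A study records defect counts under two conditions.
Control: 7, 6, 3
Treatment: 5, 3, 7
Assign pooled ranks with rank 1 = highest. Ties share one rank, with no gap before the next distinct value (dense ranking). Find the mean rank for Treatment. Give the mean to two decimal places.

2.67

Sorted (descending): 7, 7, 6, 5, 3, 3
The 2 values of 7 share dense rank 1.
The 2 values of 3 share dense rank 4.
Remaining distinct values take the next consecutive integers.
Treatment values → pooled ranks: 5→3, 3→4, 7→1
Mean rank = (3 + 4 + 1) / 3 = 2.67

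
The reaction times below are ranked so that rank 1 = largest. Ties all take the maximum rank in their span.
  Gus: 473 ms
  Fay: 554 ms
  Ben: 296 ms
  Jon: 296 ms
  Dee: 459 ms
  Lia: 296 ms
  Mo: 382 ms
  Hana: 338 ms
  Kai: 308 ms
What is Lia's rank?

Sorted (descending): 554, 473, 459, 382, 338, 308, 296, 296, 296
The 3 values of 296 occupy positions 7–9 → each gets rank 9.
Lia has value 296 ms → rank 9.

9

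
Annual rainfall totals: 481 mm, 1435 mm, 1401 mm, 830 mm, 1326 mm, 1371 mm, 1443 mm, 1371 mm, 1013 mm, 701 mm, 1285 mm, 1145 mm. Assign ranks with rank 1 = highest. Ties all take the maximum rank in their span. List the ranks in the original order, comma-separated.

Sorted (descending): 1443, 1435, 1401, 1371, 1371, 1326, 1285, 1145, 1013, 830, 701, 481
The 2 values of 1371 occupy positions 4–5 → each gets rank 5.

12, 2, 3, 10, 6, 5, 1, 5, 9, 11, 7, 8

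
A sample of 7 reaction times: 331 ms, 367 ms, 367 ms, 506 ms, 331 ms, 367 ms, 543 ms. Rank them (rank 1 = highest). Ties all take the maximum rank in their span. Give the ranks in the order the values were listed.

7, 5, 5, 2, 7, 5, 1

Sorted (descending): 543, 506, 367, 367, 367, 331, 331
The 3 values of 367 occupy positions 3–5 → each gets rank 5.
The 2 values of 331 occupy positions 6–7 → each gets rank 7.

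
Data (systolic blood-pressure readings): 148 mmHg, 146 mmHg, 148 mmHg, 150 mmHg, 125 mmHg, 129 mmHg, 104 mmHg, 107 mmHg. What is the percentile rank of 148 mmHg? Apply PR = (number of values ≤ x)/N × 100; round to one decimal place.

N = 8.
Strictly below 148: 5. Equal to 148: 2.
PR = 7/8 × 100 = 87.5

87.5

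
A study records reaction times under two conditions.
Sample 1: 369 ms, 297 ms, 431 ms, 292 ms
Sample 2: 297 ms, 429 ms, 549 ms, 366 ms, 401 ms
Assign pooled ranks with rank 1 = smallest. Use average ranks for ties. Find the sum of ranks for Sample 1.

Sorted (ascending): 292, 297, 297, 366, 369, 401, 429, 431, 549
The 2 values of 297 occupy positions 2–3 → average rank (2+3)/2 = 2.5.
Sample 1 values → pooled ranks: 369→5, 297→2.5, 431→8, 292→1
Rank sum = 5 + 2.5 + 8 + 1 = 16.5

16.5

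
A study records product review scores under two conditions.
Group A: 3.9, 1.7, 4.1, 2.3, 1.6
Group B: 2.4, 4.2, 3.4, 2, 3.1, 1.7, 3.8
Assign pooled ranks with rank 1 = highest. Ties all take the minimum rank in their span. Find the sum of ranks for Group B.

42

Sorted (descending): 4.2, 4.1, 3.9, 3.8, 3.4, 3.1, 2.4, 2.3, 2, 1.7, 1.7, 1.6
The 2 values of 1.7 occupy positions 10–11 → each gets rank 10.
Group B values → pooled ranks: 2.4→7, 4.2→1, 3.4→5, 2→9, 3.1→6, 1.7→10, 3.8→4
Rank sum = 7 + 1 + 5 + 9 + 6 + 10 + 4 = 42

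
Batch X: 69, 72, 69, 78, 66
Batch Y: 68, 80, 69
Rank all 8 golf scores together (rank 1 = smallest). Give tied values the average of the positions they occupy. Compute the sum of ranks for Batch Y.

Sorted (ascending): 66, 68, 69, 69, 69, 72, 78, 80
The 3 values of 69 occupy positions 3–5 → average rank 4.
Batch Y values → pooled ranks: 68→2, 80→8, 69→4
Rank sum = 2 + 8 + 4 = 14

14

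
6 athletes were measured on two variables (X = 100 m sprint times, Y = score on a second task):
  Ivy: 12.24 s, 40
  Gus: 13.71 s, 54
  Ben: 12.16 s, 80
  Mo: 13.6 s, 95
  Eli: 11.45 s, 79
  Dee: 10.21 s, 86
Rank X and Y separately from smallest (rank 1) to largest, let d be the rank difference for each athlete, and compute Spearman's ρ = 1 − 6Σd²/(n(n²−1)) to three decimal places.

-0.257

Ranks of variable 1: 4, 6, 3, 5, 2, 1
Ranks of variable 2: 1, 2, 4, 6, 3, 5
d = r₁ − r₂: 3, 4, -1, -1, -1, -4
d²: 9, 16, 1, 1, 1, 16; Σd² = 44
ρ = 1 − 6·44/(6·35) = 1 − 264/210 = -0.257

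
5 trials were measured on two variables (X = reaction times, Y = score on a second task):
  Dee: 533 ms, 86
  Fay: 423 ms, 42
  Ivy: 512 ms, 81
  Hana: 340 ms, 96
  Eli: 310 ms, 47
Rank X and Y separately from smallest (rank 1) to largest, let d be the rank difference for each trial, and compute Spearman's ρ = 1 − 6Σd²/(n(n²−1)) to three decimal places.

0.200

Ranks of variable 1: 5, 3, 4, 2, 1
Ranks of variable 2: 4, 1, 3, 5, 2
d = r₁ − r₂: 1, 2, 1, -3, -1
d²: 1, 4, 1, 9, 1; Σd² = 16
ρ = 1 − 6·16/(5·24) = 1 − 96/120 = 0.200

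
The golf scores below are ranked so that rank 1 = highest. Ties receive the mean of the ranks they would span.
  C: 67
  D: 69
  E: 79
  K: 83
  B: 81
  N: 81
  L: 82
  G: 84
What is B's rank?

Sorted (descending): 84, 83, 82, 81, 81, 79, 69, 67
The 2 values of 81 occupy positions 4–5 → average rank (4+5)/2 = 4.5.
B has value 81 → rank 4.5.

4.5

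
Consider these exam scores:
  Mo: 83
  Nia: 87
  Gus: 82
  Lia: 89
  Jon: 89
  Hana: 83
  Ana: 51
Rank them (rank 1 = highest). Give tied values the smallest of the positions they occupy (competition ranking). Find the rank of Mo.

Sorted (descending): 89, 89, 87, 83, 83, 82, 51
The 2 values of 89 occupy positions 1–2 → each gets rank 1.
The 2 values of 83 occupy positions 4–5 → each gets rank 4.
Mo has value 83 → rank 4.

4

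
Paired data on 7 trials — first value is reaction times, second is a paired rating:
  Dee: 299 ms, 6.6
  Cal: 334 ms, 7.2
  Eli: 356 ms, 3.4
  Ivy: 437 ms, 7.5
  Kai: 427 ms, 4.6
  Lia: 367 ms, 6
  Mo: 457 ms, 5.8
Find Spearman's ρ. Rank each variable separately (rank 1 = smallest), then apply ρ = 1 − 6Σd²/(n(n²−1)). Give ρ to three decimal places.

-0.107

Ranks of variable 1: 1, 2, 3, 6, 5, 4, 7
Ranks of variable 2: 5, 6, 1, 7, 2, 4, 3
d = r₁ − r₂: -4, -4, 2, -1, 3, 0, 4
d²: 16, 16, 4, 1, 9, 0, 16; Σd² = 62
ρ = 1 − 6·62/(7·48) = 1 − 372/336 = -0.107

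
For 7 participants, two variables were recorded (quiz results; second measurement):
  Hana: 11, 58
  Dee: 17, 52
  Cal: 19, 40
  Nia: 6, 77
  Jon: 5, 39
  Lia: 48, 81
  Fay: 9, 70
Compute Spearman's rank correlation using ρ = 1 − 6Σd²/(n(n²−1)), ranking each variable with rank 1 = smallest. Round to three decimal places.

Ranks of variable 1: 4, 5, 6, 2, 1, 7, 3
Ranks of variable 2: 4, 3, 2, 6, 1, 7, 5
d = r₁ − r₂: 0, 2, 4, -4, 0, 0, -2
d²: 0, 4, 16, 16, 0, 0, 4; Σd² = 40
ρ = 1 − 6·40/(7·48) = 1 − 240/336 = 0.286

0.286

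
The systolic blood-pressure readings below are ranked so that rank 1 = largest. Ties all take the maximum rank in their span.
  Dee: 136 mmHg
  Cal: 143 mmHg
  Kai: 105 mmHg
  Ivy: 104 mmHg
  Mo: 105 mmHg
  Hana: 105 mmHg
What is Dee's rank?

2

Sorted (descending): 143, 136, 105, 105, 105, 104
The 3 values of 105 occupy positions 3–5 → each gets rank 5.
Dee has value 136 mmHg → rank 2.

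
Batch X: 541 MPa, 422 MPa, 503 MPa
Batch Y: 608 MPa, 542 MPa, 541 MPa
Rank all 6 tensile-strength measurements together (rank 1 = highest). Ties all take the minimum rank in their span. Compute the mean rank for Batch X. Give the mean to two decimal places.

4.67

Sorted (descending): 608, 542, 541, 541, 503, 422
The 2 values of 541 occupy positions 3–4 → each gets rank 3.
Batch X values → pooled ranks: 541→3, 422→6, 503→5
Mean rank = (3 + 6 + 5) / 3 = 4.67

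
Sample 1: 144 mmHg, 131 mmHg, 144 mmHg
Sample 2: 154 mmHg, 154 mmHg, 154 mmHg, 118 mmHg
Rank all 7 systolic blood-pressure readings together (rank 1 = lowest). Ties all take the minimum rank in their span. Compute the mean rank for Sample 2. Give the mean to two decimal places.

Sorted (ascending): 118, 131, 144, 144, 154, 154, 154
The 2 values of 144 occupy positions 3–4 → each gets rank 3.
The 3 values of 154 occupy positions 5–7 → each gets rank 5.
Sample 2 values → pooled ranks: 154→5, 154→5, 154→5, 118→1
Mean rank = (5 + 5 + 5 + 1) / 4 = 4.00

4.00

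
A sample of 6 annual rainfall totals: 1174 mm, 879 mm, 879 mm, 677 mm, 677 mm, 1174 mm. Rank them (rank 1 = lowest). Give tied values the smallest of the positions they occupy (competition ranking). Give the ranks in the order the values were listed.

5, 3, 3, 1, 1, 5

Sorted (ascending): 677, 677, 879, 879, 1174, 1174
The 2 values of 677 occupy positions 1–2 → each gets rank 1.
The 2 values of 879 occupy positions 3–4 → each gets rank 3.
The 2 values of 1174 occupy positions 5–6 → each gets rank 5.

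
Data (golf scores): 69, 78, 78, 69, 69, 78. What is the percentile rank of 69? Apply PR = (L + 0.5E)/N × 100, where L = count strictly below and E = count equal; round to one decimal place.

N = 6.
Strictly below 69: 0. Equal to 69: 3.
PR = (0 + 0.5·3)/6 × 100 = 25.0

25.0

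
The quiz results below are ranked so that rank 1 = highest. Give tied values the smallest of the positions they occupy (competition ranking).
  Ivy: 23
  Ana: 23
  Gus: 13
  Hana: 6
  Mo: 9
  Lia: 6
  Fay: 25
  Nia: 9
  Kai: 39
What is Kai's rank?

1

Sorted (descending): 39, 25, 23, 23, 13, 9, 9, 6, 6
The 2 values of 23 occupy positions 3–4 → each gets rank 3.
The 2 values of 9 occupy positions 6–7 → each gets rank 6.
The 2 values of 6 occupy positions 8–9 → each gets rank 8.
Kai has value 39 → rank 1.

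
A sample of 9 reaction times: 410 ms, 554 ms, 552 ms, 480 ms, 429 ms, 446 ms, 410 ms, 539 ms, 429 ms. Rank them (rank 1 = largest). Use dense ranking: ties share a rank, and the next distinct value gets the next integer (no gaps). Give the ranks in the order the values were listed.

Sorted (descending): 554, 552, 539, 480, 446, 429, 429, 410, 410
The 2 values of 429 share dense rank 6.
The 2 values of 410 share dense rank 7.
Remaining distinct values take the next consecutive integers.

7, 1, 2, 4, 6, 5, 7, 3, 6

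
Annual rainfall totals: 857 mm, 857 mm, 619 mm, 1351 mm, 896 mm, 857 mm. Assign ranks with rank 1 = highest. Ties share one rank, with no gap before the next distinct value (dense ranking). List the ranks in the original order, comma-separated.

3, 3, 4, 1, 2, 3

Sorted (descending): 1351, 896, 857, 857, 857, 619
The 3 values of 857 share dense rank 3.
Remaining distinct values take the next consecutive integers.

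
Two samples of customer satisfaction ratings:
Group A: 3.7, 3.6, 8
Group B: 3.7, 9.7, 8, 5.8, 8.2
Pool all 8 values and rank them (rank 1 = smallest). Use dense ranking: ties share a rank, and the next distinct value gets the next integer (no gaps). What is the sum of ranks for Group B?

20

Sorted (ascending): 3.6, 3.7, 3.7, 5.8, 8, 8, 8.2, 9.7
The 2 values of 3.7 share dense rank 2.
The 2 values of 8 share dense rank 4.
Remaining distinct values take the next consecutive integers.
Group B values → pooled ranks: 3.7→2, 9.7→6, 8→4, 5.8→3, 8.2→5
Rank sum = 2 + 6 + 4 + 3 + 5 = 20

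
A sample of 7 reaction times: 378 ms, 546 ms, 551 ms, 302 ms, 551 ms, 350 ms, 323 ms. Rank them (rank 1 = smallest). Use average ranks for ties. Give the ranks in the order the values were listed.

4, 5, 6.5, 1, 6.5, 3, 2

Sorted (ascending): 302, 323, 350, 378, 546, 551, 551
The 2 values of 551 occupy positions 6–7 → average rank (6+7)/2 = 6.5.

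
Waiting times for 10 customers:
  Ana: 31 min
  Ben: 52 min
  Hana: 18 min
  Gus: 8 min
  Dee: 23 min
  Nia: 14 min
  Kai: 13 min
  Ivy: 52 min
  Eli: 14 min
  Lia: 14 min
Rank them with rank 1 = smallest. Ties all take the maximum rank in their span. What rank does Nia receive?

Sorted (ascending): 8, 13, 14, 14, 14, 18, 23, 31, 52, 52
The 3 values of 14 occupy positions 3–5 → each gets rank 5.
The 2 values of 52 occupy positions 9–10 → each gets rank 10.
Nia has value 14 min → rank 5.

5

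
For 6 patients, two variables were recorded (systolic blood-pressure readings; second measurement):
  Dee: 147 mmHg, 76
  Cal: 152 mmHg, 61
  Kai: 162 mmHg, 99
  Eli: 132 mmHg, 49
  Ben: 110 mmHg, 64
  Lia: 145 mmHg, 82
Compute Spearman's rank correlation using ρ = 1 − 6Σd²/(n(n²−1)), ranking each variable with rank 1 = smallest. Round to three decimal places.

Ranks of variable 1: 4, 5, 6, 2, 1, 3
Ranks of variable 2: 4, 2, 6, 1, 3, 5
d = r₁ − r₂: 0, 3, 0, 1, -2, -2
d²: 0, 9, 0, 1, 4, 4; Σd² = 18
ρ = 1 − 6·18/(6·35) = 1 − 108/210 = 0.486

0.486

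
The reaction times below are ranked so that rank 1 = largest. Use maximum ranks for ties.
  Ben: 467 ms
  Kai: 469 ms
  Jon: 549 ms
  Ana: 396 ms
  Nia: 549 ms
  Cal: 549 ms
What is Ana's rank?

Sorted (descending): 549, 549, 549, 469, 467, 396
The 3 values of 549 occupy positions 1–3 → each gets rank 3.
Ana has value 396 ms → rank 6.

6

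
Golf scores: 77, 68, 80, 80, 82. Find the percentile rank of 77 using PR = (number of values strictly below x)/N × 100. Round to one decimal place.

20.0

N = 5.
Strictly below 77: 1. Equal to 77: 1.
PR = 1/5 × 100 = 20.0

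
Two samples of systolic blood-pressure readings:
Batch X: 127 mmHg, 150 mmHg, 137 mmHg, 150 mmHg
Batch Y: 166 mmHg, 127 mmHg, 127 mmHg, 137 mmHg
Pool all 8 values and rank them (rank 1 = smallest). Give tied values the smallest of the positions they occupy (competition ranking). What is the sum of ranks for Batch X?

17

Sorted (ascending): 127, 127, 127, 137, 137, 150, 150, 166
The 3 values of 127 occupy positions 1–3 → each gets rank 1.
The 2 values of 137 occupy positions 4–5 → each gets rank 4.
The 2 values of 150 occupy positions 6–7 → each gets rank 6.
Batch X values → pooled ranks: 127→1, 150→6, 137→4, 150→6
Rank sum = 1 + 6 + 4 + 6 = 17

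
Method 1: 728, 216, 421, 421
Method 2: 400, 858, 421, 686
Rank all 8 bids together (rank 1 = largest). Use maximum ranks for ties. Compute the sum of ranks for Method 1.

22

Sorted (descending): 858, 728, 686, 421, 421, 421, 400, 216
The 3 values of 421 occupy positions 4–6 → each gets rank 6.
Method 1 values → pooled ranks: 728→2, 216→8, 421→6, 421→6
Rank sum = 2 + 8 + 6 + 6 = 22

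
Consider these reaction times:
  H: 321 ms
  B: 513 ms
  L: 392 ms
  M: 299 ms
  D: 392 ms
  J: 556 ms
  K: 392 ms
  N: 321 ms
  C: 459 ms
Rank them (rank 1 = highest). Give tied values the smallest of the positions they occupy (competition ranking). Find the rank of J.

Sorted (descending): 556, 513, 459, 392, 392, 392, 321, 321, 299
The 3 values of 392 occupy positions 4–6 → each gets rank 4.
The 2 values of 321 occupy positions 7–8 → each gets rank 7.
J has value 556 ms → rank 1.

1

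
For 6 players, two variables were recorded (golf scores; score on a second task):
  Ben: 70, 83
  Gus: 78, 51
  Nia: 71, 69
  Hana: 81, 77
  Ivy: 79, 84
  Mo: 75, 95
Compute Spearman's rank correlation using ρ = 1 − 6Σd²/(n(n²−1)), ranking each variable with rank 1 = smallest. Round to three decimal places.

-0.029

Ranks of variable 1: 1, 4, 2, 6, 5, 3
Ranks of variable 2: 4, 1, 2, 3, 5, 6
d = r₁ − r₂: -3, 3, 0, 3, 0, -3
d²: 9, 9, 0, 9, 0, 9; Σd² = 36
ρ = 1 − 6·36/(6·35) = 1 − 216/210 = -0.029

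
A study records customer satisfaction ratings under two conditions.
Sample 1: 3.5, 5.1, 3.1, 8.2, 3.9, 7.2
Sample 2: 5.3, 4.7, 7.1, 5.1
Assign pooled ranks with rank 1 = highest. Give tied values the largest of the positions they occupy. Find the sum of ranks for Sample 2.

20

Sorted (descending): 8.2, 7.2, 7.1, 5.3, 5.1, 5.1, 4.7, 3.9, 3.5, 3.1
The 2 values of 5.1 occupy positions 5–6 → each gets rank 6.
Sample 2 values → pooled ranks: 5.3→4, 4.7→7, 7.1→3, 5.1→6
Rank sum = 4 + 7 + 3 + 6 = 20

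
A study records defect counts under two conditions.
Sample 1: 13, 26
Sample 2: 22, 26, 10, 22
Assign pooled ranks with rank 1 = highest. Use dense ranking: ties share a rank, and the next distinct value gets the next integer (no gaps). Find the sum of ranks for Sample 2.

9

Sorted (descending): 26, 26, 22, 22, 13, 10
The 2 values of 26 share dense rank 1.
The 2 values of 22 share dense rank 2.
Remaining distinct values take the next consecutive integers.
Sample 2 values → pooled ranks: 22→2, 26→1, 10→4, 22→2
Rank sum = 2 + 1 + 4 + 2 = 9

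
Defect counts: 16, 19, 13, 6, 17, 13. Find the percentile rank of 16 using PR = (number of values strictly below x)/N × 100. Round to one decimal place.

50.0

N = 6.
Strictly below 16: 3. Equal to 16: 1.
PR = 3/6 × 100 = 50.0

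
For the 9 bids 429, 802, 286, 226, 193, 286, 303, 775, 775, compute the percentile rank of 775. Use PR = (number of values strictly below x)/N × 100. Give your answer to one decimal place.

N = 9.
Strictly below 775: 6. Equal to 775: 2.
PR = 6/9 × 100 = 66.7

66.7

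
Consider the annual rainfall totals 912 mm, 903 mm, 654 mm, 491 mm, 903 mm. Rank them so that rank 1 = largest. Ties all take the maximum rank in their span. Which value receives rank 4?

Sorted (descending): 912, 903, 903, 654, 491
The 2 values of 903 occupy positions 2–3 → each gets rank 3.
Rank 4 → value 654.

654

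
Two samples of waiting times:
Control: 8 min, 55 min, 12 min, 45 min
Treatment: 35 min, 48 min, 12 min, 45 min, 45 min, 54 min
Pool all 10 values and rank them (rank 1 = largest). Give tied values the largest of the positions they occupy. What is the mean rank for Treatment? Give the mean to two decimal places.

5.50

Sorted (descending): 55, 54, 48, 45, 45, 45, 35, 12, 12, 8
The 3 values of 45 occupy positions 4–6 → each gets rank 6.
The 2 values of 12 occupy positions 8–9 → each gets rank 9.
Treatment values → pooled ranks: 35→7, 48→3, 12→9, 45→6, 45→6, 54→2
Mean rank = (7 + 3 + 9 + 6 + 6 + 2) / 6 = 5.50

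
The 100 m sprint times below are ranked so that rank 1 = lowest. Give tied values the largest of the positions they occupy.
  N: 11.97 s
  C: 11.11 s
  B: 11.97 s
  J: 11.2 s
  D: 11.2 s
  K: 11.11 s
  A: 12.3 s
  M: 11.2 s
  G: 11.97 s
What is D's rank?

Sorted (ascending): 11.11, 11.11, 11.2, 11.2, 11.2, 11.97, 11.97, 11.97, 12.3
The 2 values of 11.11 occupy positions 1–2 → each gets rank 2.
The 3 values of 11.2 occupy positions 3–5 → each gets rank 5.
The 3 values of 11.97 occupy positions 6–8 → each gets rank 8.
D has value 11.2 s → rank 5.

5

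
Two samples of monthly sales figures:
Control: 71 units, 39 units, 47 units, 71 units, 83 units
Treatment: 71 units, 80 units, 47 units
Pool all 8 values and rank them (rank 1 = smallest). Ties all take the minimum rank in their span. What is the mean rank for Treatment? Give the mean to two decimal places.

4.33

Sorted (ascending): 39, 47, 47, 71, 71, 71, 80, 83
The 2 values of 47 occupy positions 2–3 → each gets rank 2.
The 3 values of 71 occupy positions 4–6 → each gets rank 4.
Treatment values → pooled ranks: 71→4, 80→7, 47→2
Mean rank = (4 + 7 + 2) / 3 = 4.33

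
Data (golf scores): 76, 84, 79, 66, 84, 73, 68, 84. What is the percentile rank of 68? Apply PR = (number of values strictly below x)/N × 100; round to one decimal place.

12.5

N = 8.
Strictly below 68: 1. Equal to 68: 1.
PR = 1/8 × 100 = 12.5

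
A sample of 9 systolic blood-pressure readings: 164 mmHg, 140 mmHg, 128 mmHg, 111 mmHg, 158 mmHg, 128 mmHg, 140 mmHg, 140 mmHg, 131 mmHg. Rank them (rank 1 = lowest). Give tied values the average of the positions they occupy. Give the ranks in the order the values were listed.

Sorted (ascending): 111, 128, 128, 131, 140, 140, 140, 158, 164
The 2 values of 128 occupy positions 2–3 → average rank (2+3)/2 = 2.5.
The 3 values of 140 occupy positions 5–7 → average rank 6.

9, 6, 2.5, 1, 8, 2.5, 6, 6, 4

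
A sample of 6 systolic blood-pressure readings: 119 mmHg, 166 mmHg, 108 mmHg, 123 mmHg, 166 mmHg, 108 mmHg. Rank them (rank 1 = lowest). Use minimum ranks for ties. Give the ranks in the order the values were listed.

3, 5, 1, 4, 5, 1

Sorted (ascending): 108, 108, 119, 123, 166, 166
The 2 values of 108 occupy positions 1–2 → each gets rank 1.
The 2 values of 166 occupy positions 5–6 → each gets rank 5.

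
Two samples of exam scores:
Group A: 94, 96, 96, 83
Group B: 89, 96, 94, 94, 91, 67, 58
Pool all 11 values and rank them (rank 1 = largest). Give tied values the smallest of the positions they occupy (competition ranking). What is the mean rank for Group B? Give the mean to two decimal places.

Sorted (descending): 96, 96, 96, 94, 94, 94, 91, 89, 83, 67, 58
The 3 values of 96 occupy positions 1–3 → each gets rank 1.
The 3 values of 94 occupy positions 4–6 → each gets rank 4.
Group B values → pooled ranks: 89→8, 96→1, 94→4, 94→4, 91→7, 67→10, 58→11
Mean rank = (8 + 1 + 4 + 4 + 7 + 10 + 11) / 7 = 6.43

6.43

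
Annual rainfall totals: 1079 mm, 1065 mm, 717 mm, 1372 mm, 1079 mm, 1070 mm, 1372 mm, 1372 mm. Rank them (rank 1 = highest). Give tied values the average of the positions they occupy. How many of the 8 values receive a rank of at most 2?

3

Sorted (descending): 1372, 1372, 1372, 1079, 1079, 1070, 1065, 717
The 3 values of 1372 occupy positions 1–3 → average rank 2.
The 2 values of 1079 occupy positions 4–5 → average rank (4+5)/2 = 4.5.
Ranks ≤ 2: {2, 2, 2} → 3 values.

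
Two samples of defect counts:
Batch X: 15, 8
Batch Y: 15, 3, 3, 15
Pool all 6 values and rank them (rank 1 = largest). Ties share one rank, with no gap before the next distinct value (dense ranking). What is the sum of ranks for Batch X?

Sorted (descending): 15, 15, 15, 8, 3, 3
The 3 values of 15 share dense rank 1.
The 2 values of 3 share dense rank 3.
Remaining distinct values take the next consecutive integers.
Batch X values → pooled ranks: 15→1, 8→2
Rank sum = 1 + 2 = 3

3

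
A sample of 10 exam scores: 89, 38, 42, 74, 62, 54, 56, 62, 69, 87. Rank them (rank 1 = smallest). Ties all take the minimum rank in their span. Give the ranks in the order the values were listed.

Sorted (ascending): 38, 42, 54, 56, 62, 62, 69, 74, 87, 89
The 2 values of 62 occupy positions 5–6 → each gets rank 5.

10, 1, 2, 8, 5, 3, 4, 5, 7, 9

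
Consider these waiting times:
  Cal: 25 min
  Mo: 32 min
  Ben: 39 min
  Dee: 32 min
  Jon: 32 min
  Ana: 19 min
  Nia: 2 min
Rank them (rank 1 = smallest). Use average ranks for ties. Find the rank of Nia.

1

Sorted (ascending): 2, 19, 25, 32, 32, 32, 39
The 3 values of 32 occupy positions 4–6 → average rank 5.
Nia has value 2 min → rank 1.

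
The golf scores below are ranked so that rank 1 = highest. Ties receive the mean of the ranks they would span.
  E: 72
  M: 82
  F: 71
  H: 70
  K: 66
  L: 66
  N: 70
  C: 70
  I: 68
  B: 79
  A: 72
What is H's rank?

7

Sorted (descending): 82, 79, 72, 72, 71, 70, 70, 70, 68, 66, 66
The 2 values of 72 occupy positions 3–4 → average rank (3+4)/2 = 3.5.
The 3 values of 70 occupy positions 6–8 → average rank 7.
The 2 values of 66 occupy positions 10–11 → average rank (10+11)/2 = 10.5.
H has value 70 → rank 7.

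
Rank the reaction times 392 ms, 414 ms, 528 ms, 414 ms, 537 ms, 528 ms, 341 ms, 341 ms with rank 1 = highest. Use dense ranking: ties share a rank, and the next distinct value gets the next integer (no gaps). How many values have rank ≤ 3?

Sorted (descending): 537, 528, 528, 414, 414, 392, 341, 341
The 2 values of 528 share dense rank 2.
The 2 values of 414 share dense rank 3.
The 2 values of 341 share dense rank 5.
Remaining distinct values take the next consecutive integers.
Ranks ≤ 3: {1, 2, 2, 3, 3} → 5 values.

5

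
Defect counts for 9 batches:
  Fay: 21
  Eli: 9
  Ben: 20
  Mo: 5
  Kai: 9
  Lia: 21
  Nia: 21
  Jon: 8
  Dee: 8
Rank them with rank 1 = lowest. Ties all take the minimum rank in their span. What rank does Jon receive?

2

Sorted (ascending): 5, 8, 8, 9, 9, 20, 21, 21, 21
The 2 values of 8 occupy positions 2–3 → each gets rank 2.
The 2 values of 9 occupy positions 4–5 → each gets rank 4.
The 3 values of 21 occupy positions 7–9 → each gets rank 7.
Jon has value 8 → rank 2.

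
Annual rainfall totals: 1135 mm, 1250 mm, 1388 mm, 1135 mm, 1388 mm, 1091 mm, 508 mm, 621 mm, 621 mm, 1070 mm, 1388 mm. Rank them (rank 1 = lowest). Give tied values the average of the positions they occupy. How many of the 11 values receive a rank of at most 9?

8

Sorted (ascending): 508, 621, 621, 1070, 1091, 1135, 1135, 1250, 1388, 1388, 1388
The 2 values of 621 occupy positions 2–3 → average rank (2+3)/2 = 2.5.
The 2 values of 1135 occupy positions 6–7 → average rank (6+7)/2 = 6.5.
The 3 values of 1388 occupy positions 9–11 → average rank 10.
Ranks ≤ 9: {1, 2.5, 2.5, 4, 5, 6.5, 6.5, 8} → 8 values.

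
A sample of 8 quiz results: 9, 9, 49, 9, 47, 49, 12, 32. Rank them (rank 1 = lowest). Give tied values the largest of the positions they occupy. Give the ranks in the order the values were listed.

3, 3, 8, 3, 6, 8, 4, 5

Sorted (ascending): 9, 9, 9, 12, 32, 47, 49, 49
The 3 values of 9 occupy positions 1–3 → each gets rank 3.
The 2 values of 49 occupy positions 7–8 → each gets rank 8.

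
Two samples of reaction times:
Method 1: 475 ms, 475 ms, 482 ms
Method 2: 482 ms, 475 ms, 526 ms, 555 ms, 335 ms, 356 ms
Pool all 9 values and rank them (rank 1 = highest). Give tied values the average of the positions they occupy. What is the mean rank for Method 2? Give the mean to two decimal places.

4.92

Sorted (descending): 555, 526, 482, 482, 475, 475, 475, 356, 335
The 2 values of 482 occupy positions 3–4 → average rank (3+4)/2 = 3.5.
The 3 values of 475 occupy positions 5–7 → average rank 6.
Method 2 values → pooled ranks: 482→3.5, 475→6, 526→2, 555→1, 335→9, 356→8
Mean rank = (3.5 + 6 + 2 + 1 + 9 + 8) / 6 = 4.92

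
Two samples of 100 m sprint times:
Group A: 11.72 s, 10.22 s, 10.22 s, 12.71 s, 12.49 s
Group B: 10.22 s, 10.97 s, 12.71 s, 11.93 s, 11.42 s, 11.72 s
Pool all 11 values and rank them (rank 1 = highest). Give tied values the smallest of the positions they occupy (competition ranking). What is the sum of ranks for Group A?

27

Sorted (descending): 12.71, 12.71, 12.49, 11.93, 11.72, 11.72, 11.42, 10.97, 10.22, 10.22, 10.22
The 2 values of 12.71 occupy positions 1–2 → each gets rank 1.
The 2 values of 11.72 occupy positions 5–6 → each gets rank 5.
The 3 values of 10.22 occupy positions 9–11 → each gets rank 9.
Group A values → pooled ranks: 11.72→5, 10.22→9, 10.22→9, 12.71→1, 12.49→3
Rank sum = 5 + 9 + 9 + 1 + 3 = 27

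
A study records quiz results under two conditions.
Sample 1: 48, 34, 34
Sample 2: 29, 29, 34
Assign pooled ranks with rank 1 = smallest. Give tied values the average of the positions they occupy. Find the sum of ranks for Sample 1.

14

Sorted (ascending): 29, 29, 34, 34, 34, 48
The 2 values of 29 occupy positions 1–2 → average rank (1+2)/2 = 1.5.
The 3 values of 34 occupy positions 3–5 → average rank 4.
Sample 1 values → pooled ranks: 48→6, 34→4, 34→4
Rank sum = 6 + 4 + 4 = 14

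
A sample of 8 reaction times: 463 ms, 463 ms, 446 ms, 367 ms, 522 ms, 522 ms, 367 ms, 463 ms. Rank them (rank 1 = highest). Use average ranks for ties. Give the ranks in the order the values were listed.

Sorted (descending): 522, 522, 463, 463, 463, 446, 367, 367
The 2 values of 522 occupy positions 1–2 → average rank (1+2)/2 = 1.5.
The 3 values of 463 occupy positions 3–5 → average rank 4.
The 2 values of 367 occupy positions 7–8 → average rank (7+8)/2 = 7.5.

4, 4, 6, 7.5, 1.5, 1.5, 7.5, 4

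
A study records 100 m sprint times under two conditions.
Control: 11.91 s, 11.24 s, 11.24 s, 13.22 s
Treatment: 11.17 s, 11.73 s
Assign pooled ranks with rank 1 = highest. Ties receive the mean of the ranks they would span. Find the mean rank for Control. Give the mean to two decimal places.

Sorted (descending): 13.22, 11.91, 11.73, 11.24, 11.24, 11.17
The 2 values of 11.24 occupy positions 4–5 → average rank (4+5)/2 = 4.5.
Control values → pooled ranks: 11.91→2, 11.24→4.5, 11.24→4.5, 13.22→1
Mean rank = (2 + 4.5 + 4.5 + 1) / 4 = 3.00

3.00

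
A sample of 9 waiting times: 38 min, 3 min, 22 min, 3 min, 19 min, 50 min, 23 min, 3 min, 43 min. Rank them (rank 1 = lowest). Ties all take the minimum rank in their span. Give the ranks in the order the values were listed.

Sorted (ascending): 3, 3, 3, 19, 22, 23, 38, 43, 50
The 3 values of 3 occupy positions 1–3 → each gets rank 1.

7, 1, 5, 1, 4, 9, 6, 1, 8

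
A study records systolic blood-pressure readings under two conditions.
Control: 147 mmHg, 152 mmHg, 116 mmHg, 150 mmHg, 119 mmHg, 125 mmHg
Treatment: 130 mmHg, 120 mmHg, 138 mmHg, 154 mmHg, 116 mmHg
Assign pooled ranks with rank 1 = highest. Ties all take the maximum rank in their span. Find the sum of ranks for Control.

Sorted (descending): 154, 152, 150, 147, 138, 130, 125, 120, 119, 116, 116
The 2 values of 116 occupy positions 10–11 → each gets rank 11.
Control values → pooled ranks: 147→4, 152→2, 116→11, 150→3, 119→9, 125→7
Rank sum = 4 + 2 + 11 + 3 + 9 + 7 = 36

36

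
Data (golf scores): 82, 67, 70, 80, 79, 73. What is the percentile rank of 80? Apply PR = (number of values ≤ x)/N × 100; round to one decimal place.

N = 6.
Strictly below 80: 4. Equal to 80: 1.
PR = 5/6 × 100 = 83.3

83.3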